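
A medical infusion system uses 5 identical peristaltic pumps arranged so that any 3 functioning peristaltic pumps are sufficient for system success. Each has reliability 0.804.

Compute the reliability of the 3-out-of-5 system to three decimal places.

R = Σ_{i=3}^{5} C(5,i) p^i (1−p)^{5−i} with p = 0.804
C(5,3)·0.804^3·0.196^2 = 0.19966
C(5,4)·0.804^4·0.196^1 = 0.40950
C(5,5)·0.804^5·0.196^0 = 0.33595
Sum = 0.945

0.945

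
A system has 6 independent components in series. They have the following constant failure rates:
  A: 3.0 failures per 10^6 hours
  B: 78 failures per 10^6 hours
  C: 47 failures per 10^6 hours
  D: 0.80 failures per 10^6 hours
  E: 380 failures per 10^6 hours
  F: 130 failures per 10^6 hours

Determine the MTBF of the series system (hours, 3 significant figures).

1570

Series of exponential components: λ_sys = Σ λ_i
λ_sys = 0.0000030 + 0.000078 + 0.000047 + 0.00000080 + 0.00038 + 0.00013 = 6.3880e-04 /h
MTBF = 1 / λ_sys = 1570 h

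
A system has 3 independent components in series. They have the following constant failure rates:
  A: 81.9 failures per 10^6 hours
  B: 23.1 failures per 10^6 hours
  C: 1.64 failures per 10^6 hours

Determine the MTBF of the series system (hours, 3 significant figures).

9380

Series of exponential components: λ_sys = Σ λ_i
λ_sys = 0.0000819 + 0.0000231 + 0.00000164 = 1.0664e-04 /h
MTBF = 1 / λ_sys = 9380 h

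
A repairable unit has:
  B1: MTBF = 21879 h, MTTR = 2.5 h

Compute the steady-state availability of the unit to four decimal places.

A(B1) = MTBF/(MTBF+MTTR) = 21879/(21879+2.5) = 0.9999

0.9999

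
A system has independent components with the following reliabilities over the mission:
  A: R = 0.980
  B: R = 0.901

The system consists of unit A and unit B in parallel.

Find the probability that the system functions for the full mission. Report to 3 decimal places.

0.998

Parallel (A and B): 1 − (1 − 0.98000)(1 − 0.90100) = 0.998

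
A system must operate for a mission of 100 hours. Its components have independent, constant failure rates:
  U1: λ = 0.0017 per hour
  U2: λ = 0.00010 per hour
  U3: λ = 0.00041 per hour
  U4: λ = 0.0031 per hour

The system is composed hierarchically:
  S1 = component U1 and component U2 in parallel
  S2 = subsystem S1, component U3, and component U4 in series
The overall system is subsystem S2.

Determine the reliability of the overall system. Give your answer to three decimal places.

0.703

R(U1) = exp(−0.0017 × 100) = 0.84366
R(U2) = exp(−0.00010 × 100) = 0.99005
R(U3) = exp(−0.00041 × 100) = 0.95983
R(U4) = exp(−0.0031 × 100) = 0.73345
Parallel (U1 and U2): 1 − (1 − 0.84366)(1 − 0.99005) = 0.99844
Series ([0.99844], U3, and U4): 0.99844 × 0.95983 × 0.73345 = 0.703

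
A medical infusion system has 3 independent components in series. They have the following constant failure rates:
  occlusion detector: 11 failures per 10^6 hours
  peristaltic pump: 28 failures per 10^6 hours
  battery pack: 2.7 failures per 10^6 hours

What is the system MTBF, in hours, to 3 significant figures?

Series of exponential components: λ_sys = Σ λ_i
λ_sys = 0.000011 + 0.000028 + 0.0000027 = 4.1700e-05 /h
MTBF = 1 / λ_sys = 24000 h

24000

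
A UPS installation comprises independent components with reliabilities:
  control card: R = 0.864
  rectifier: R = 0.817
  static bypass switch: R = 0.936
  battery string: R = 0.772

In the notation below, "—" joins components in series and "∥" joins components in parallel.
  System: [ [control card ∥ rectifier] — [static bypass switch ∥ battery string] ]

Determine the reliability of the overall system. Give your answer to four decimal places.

0.9609

Parallel (control card and rectifier): 1 − (1 − 0.864000)(1 − 0.817000) = 0.975112
Parallel (static bypass switch and battery string): 1 − (1 − 0.936000)(1 − 0.772000) = 0.985408
Series ([0.975112] and [0.985408]): 0.975112 × 0.985408 = 0.9609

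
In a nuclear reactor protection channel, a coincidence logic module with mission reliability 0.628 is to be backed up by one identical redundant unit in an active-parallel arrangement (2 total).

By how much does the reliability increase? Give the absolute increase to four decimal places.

0.2336

R_before = 0.628
R_after = 1 − (1 − 0.628)^2 = 0.8616
ΔR = 0.8616 − 0.628 = 0.2336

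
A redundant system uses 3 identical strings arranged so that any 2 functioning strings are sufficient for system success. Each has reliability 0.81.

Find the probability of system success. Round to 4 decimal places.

0.9054

R = Σ_{i=2}^{3} C(3,i) p^i (1−p)^{3−i} with p = 0.81
C(3,2)·0.81^2·0.19^1 = 0.373977
C(3,3)·0.81^3·0.19^0 = 0.531441
Sum = 0.9054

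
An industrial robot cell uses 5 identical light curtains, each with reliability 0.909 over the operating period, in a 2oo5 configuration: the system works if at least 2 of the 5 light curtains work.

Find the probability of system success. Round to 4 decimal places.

0.9997

R = Σ_{i=2}^{5} C(5,i) p^i (1−p)^{5−i} with p = 0.909
C(5,2)·0.909^2·0.091^3 = 0.006227
C(5,3)·0.909^3·0.091^2 = 0.062198
C(5,4)·0.909^4·0.091^1 = 0.310647
C(5,5)·0.909^5·0.091^0 = 0.620611
Sum = 0.9997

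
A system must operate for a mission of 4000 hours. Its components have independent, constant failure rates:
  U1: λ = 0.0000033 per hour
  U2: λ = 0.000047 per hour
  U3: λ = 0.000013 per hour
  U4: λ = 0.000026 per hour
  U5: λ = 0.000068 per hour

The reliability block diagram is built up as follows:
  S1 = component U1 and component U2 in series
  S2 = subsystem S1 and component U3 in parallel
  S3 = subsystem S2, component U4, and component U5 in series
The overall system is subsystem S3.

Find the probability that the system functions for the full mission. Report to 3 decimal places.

R(U1) = exp(−0.0000033 × 4000) = 0.98689
R(U2) = exp(−0.000047 × 4000) = 0.82861
R(U3) = exp(−0.000013 × 4000) = 0.94933
R(U4) = exp(−0.000026 × 4000) = 0.90123
R(U5) = exp(−0.000068 × 4000) = 0.76185
Series (U1 and U2): 0.98689 × 0.82861 = 0.81775
Parallel ([0.81775] and U3): 1 − (1 − 0.81775)(1 − 0.94933) = 0.99077
Series ([0.99077], U4, and U5): 0.99077 × 0.90123 × 0.76185 = 0.680

0.680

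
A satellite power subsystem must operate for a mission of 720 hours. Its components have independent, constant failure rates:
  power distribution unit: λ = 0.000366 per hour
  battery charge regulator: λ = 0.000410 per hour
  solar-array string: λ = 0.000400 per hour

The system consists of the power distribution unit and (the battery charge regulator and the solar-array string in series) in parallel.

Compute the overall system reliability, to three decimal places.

0.898

R(power distribution unit) = exp(−0.000366 × 720) = 0.76834
R(battery charge regulator) = exp(−0.000410 × 720) = 0.74438
R(solar-array string) = exp(−0.000400 × 720) = 0.74976
Series (battery charge regulator and solar-array string): 0.74438 × 0.74976 = 0.55811
Parallel (power distribution unit and [0.55811]): 1 − (1 − 0.76834)(1 − 0.55811) = 0.898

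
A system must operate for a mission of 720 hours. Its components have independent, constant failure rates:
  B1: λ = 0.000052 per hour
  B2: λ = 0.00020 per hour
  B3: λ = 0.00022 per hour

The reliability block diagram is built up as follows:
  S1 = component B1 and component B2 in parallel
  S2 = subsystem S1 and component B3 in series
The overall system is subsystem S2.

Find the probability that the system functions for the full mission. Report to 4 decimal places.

R(B1) = exp(−0.000052 × 720) = 0.963252
R(B2) = exp(−0.00020 × 720) = 0.865888
R(B3) = exp(−0.00022 × 720) = 0.853508
Parallel (B1 and B2): 1 − (1 − 0.963252)(1 − 0.865888) = 0.995072
Series ([0.995072] and B3): 0.995072 × 0.853508 = 0.8493

0.8493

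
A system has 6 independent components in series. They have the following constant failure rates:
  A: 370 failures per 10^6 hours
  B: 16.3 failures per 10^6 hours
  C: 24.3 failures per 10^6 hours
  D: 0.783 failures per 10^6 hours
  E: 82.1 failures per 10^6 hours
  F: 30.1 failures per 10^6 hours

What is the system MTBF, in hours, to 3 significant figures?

Series of exponential components: λ_sys = Σ λ_i
λ_sys = 0.000370 + 0.0000163 + 0.0000243 + 0.000000783 + 0.0000821 + 0.0000301 = 5.2358e-04 /h
MTBF = 1 / λ_sys = 1910 h

1910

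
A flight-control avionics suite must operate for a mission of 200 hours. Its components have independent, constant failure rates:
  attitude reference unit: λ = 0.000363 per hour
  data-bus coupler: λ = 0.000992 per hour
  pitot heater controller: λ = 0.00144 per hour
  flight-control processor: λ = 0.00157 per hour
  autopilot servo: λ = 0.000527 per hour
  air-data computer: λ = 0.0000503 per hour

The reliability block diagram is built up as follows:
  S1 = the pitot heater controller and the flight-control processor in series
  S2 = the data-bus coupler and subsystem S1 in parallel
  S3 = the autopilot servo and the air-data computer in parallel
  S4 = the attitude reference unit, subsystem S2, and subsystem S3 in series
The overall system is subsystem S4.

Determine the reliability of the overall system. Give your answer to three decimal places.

0.853

R(attitude reference unit) = exp(−0.000363 × 200) = 0.92997
R(data-bus coupler) = exp(−0.000992 × 200) = 0.82004
R(pitot heater controller) = exp(−0.00144 × 200) = 0.74976
R(flight-control processor) = exp(−0.00157 × 200) = 0.73052
R(autopilot servo) = exp(−0.000527 × 200) = 0.89996
R(air-data computer) = exp(−0.0000503 × 200) = 0.98999
Series (pitot heater controller and flight-control processor): 0.74976 × 0.73052 = 0.54771
Parallel (data-bus coupler and [0.54771]): 1 − (1 − 0.82004)(1 − 0.54771) = 0.91861
Parallel (autopilot servo and air-data computer): 1 − (1 − 0.89996)(1 − 0.98999) = 0.99900
Series (attitude reference unit, [0.91861], and [0.99900]): 0.92997 × 0.91861 × 0.99900 = 0.853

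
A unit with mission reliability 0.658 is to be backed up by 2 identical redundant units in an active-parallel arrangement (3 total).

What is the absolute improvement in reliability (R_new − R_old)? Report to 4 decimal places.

R_before = 0.658
R_after = 1 − (1 − 0.658)^3 = 0.9600
ΔR = 0.9600 − 0.658 = 0.3020

0.3020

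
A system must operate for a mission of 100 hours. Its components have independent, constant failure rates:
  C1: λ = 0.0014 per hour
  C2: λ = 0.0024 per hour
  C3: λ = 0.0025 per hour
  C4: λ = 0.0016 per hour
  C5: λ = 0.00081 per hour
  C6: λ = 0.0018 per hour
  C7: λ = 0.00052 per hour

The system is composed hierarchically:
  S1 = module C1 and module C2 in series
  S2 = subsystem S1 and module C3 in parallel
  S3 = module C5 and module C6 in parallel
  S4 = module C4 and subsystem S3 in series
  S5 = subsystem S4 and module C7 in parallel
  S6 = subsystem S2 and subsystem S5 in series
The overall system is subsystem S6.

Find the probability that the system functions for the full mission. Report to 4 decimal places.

0.9226

R(C1) = exp(−0.0014 × 100) = 0.869358
R(C2) = exp(−0.0024 × 100) = 0.786628
R(C3) = exp(−0.0025 × 100) = 0.778801
R(C4) = exp(−0.0016 × 100) = 0.852144
R(C5) = exp(−0.00081 × 100) = 0.922194
R(C6) = exp(−0.0018 × 100) = 0.835270
R(C7) = exp(−0.00052 × 100) = 0.949329
Series (C1 and C2): 0.869358 × 0.786628 = 0.683861
Parallel ([0.683861] and C3): 1 − (1 − 0.683861)(1 − 0.778801) = 0.930070
Parallel (C5 and C6): 1 − (1 − 0.922194)(1 − 0.835270) = 0.987183
Series (C4 and [0.987183]): 0.852144 × 0.987183 = 0.841222
Parallel ([0.841222] and C7): 1 − (1 − 0.841222)(1 − 0.949329) = 0.991955
Series ([0.930070] and [0.991955]): 0.930070 × 0.991955 = 0.9226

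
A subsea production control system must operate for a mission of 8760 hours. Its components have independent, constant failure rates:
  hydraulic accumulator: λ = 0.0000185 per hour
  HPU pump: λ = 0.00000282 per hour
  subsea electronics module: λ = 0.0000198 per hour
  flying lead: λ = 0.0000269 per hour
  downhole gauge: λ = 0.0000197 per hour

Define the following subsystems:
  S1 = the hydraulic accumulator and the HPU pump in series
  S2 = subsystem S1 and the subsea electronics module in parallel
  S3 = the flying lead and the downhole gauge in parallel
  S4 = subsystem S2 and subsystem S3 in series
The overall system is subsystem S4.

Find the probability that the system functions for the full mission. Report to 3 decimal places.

R(hydraulic accumulator) = exp(−0.0000185 × 8760) = 0.85039
R(HPU pump) = exp(−0.00000282 × 8760) = 0.97560
R(subsea electronics module) = exp(−0.0000198 × 8760) = 0.84076
R(flying lead) = exp(−0.0000269 × 8760) = 0.79006
R(downhole gauge) = exp(−0.0000197 × 8760) = 0.84150
Series (hydraulic accumulator and HPU pump): 0.85039 × 0.97560 = 0.82964
Parallel ([0.82964] and subsea electronics module): 1 − (1 − 0.82964)(1 − 0.84076) = 0.97287
Parallel (flying lead and downhole gauge): 1 − (1 − 0.79006)(1 − 0.84150) = 0.96672
Series ([0.97287] and [0.96672]): 0.97287 × 0.96672 = 0.940

0.940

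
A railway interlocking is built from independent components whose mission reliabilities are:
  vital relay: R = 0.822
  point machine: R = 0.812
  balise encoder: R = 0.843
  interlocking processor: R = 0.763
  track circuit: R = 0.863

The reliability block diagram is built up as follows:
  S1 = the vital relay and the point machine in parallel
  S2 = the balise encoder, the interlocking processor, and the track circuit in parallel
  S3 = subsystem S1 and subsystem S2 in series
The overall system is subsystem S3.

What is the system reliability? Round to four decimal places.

0.9616

Parallel (vital relay and point machine): 1 − (1 − 0.822000)(1 − 0.812000) = 0.966536
Parallel (balise encoder, interlocking processor, and track circuit): 1 − (1 − 0.843000)(1 − 0.763000)(1 − 0.863000) = 0.994902
Series ([0.966536] and [0.994902]): 0.966536 × 0.994902 = 0.9616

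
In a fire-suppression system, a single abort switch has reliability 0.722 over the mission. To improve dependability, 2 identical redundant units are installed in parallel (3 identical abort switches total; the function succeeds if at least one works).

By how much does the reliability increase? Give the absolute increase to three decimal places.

0.257

R_before = 0.722
R_after = 1 − (1 − 0.722)^3 = 0.979
ΔR = 0.979 − 0.722 = 0.257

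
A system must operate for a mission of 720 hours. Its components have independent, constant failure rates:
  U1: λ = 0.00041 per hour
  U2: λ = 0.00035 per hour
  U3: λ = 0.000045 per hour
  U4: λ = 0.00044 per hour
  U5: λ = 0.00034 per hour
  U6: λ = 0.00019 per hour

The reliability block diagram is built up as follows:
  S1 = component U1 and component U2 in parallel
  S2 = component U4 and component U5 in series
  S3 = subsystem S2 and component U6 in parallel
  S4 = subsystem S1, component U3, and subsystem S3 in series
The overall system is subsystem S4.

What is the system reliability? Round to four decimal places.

R(U1) = exp(−0.00041 × 720) = 0.744383
R(U2) = exp(−0.00035 × 720) = 0.777245
R(U3) = exp(−0.000045 × 720) = 0.968119
R(U4) = exp(−0.00044 × 720) = 0.728476
R(U5) = exp(−0.00034 × 720) = 0.782861
R(U6) = exp(−0.00019 × 720) = 0.872145
Parallel (U1 and U2): 1 − (1 − 0.744383)(1 − 0.777245) = 0.943060
Series (U4 and U5): 0.728476 × 0.782861 = 0.570295
Parallel ([0.570295] and U6): 1 − (1 − 0.570295)(1 − 0.872145) = 0.945060
Series ([0.943060], U3, and [0.945060]): 0.943060 × 0.968119 × 0.945060 = 0.8628

0.8628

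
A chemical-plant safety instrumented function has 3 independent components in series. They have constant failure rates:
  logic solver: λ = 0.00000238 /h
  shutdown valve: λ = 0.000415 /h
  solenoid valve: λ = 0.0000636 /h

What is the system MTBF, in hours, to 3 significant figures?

2080

Series of exponential components: λ_sys = Σ λ_i
λ_sys = 0.00000238 + 0.000415 + 0.0000636 = 4.8098e-04 /h
MTBF = 1 / λ_sys = 2080 h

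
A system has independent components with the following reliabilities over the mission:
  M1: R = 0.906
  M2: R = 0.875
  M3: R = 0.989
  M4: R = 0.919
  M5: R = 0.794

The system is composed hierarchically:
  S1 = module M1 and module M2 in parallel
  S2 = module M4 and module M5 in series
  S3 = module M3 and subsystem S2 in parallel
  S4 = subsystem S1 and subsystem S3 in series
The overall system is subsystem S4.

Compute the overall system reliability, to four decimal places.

0.9853

Parallel (M1 and M2): 1 − (1 − 0.906000)(1 − 0.875000) = 0.988250
Series (M4 and M5): 0.919000 × 0.794000 = 0.729686
Parallel (M3 and [0.729686]): 1 − (1 − 0.989000)(1 − 0.729686) = 0.997027
Series ([0.988250] and [0.997027]): 0.988250 × 0.997027 = 0.9853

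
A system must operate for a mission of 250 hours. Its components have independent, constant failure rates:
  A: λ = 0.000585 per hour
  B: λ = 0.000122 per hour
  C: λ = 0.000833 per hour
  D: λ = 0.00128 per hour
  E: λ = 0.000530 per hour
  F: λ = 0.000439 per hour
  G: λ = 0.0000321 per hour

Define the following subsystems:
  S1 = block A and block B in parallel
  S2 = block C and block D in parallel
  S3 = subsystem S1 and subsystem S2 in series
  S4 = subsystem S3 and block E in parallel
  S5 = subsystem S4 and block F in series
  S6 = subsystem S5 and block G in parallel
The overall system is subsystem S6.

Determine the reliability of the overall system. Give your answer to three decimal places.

0.999

R(A) = exp(−0.000585 × 250) = 0.86394
R(B) = exp(−0.000122 × 250) = 0.96996
R(C) = exp(−0.000833 × 250) = 0.81200
R(D) = exp(−0.00128 × 250) = 0.72615
R(E) = exp(−0.000530 × 250) = 0.87590
R(F) = exp(−0.000439 × 250) = 0.89606
R(G) = exp(−0.0000321 × 250) = 0.99201
Parallel (A and B): 1 − (1 − 0.86394)(1 − 0.96996) = 0.99591
Parallel (C and D): 1 − (1 − 0.81200)(1 − 0.72615) = 0.94852
Series ([0.99591] and [0.94852]): 0.99591 × 0.94852 = 0.94464
Parallel ([0.94464] and E): 1 − (1 − 0.94464)(1 − 0.87590) = 0.99313
Series ([0.99313] and F): 0.99313 × 0.89606 = 0.88990
Parallel ([0.88990] and G): 1 − (1 − 0.88990)(1 − 0.99201) = 0.999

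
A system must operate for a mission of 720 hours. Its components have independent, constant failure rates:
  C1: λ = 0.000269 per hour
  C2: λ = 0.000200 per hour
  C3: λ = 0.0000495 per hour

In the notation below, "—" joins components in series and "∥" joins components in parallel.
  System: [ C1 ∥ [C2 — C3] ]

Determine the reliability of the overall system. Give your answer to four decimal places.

R(C1) = exp(−0.000269 × 720) = 0.823922
R(C2) = exp(−0.000200 × 720) = 0.865888
R(C3) = exp(−0.0000495 × 720) = 0.964988
Series (C2 and C3): 0.865888 × 0.964988 = 0.835572
Parallel (C1 and [0.835572]): 1 − (1 − 0.823922)(1 − 0.835572) = 0.9710

0.9710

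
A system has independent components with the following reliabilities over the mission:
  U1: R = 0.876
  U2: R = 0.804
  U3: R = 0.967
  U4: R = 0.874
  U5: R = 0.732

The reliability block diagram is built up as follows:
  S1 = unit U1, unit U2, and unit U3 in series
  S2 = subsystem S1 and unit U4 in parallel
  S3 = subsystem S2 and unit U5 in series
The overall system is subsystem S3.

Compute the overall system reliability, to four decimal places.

0.7026

Series (U1, U2, and U3): 0.876000 × 0.804000 × 0.967000 = 0.681062
Parallel ([0.681062] and U4): 1 − (1 − 0.681062)(1 − 0.874000) = 0.959814
Series ([0.959814] and U5): 0.959814 × 0.732000 = 0.7026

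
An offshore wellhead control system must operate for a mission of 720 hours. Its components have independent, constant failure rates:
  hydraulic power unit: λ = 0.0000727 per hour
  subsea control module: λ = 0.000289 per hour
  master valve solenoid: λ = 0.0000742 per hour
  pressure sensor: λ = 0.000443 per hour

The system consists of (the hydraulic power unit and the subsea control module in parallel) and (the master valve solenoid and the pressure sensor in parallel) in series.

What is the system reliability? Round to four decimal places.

R(hydraulic power unit) = exp(−0.0000727 × 720) = 0.949002
R(subsea control module) = exp(−0.000289 × 720) = 0.812142
R(master valve solenoid) = exp(−0.0000742 × 720) = 0.947978
R(pressure sensor) = exp(−0.000443 × 720) = 0.726905
Parallel (hydraulic power unit and subsea control module): 1 − (1 − 0.949002)(1 − 0.812142) = 0.990420
Parallel (master valve solenoid and pressure sensor): 1 − (1 − 0.947978)(1 − 0.726905) = 0.985793
Series ([0.990420] and [0.985793]): 0.990420 × 0.985793 = 0.9763

0.9763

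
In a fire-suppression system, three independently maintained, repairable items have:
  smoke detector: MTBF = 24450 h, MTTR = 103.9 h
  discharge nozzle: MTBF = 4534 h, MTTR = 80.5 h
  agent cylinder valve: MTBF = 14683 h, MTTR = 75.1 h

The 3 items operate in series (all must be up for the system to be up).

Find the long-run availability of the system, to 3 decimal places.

A(smoke detector) = MTBF/(MTBF+MTTR) = 24450/(24450+103.9) = 0.995768
A(discharge nozzle) = MTBF/(MTBF+MTTR) = 4534/(4534+80.5) = 0.982555
A(agent cylinder valve) = MTBF/(MTBF+MTTR) = 14683/(14683+75.1) = 0.994911
Series availability: 0.995768 × 0.982555 × 0.994911 = 0.973

0.973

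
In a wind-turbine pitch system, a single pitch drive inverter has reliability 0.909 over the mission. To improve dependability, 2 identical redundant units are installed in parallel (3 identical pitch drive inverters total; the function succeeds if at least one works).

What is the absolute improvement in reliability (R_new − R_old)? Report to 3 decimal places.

R_before = 0.909
R_after = 1 − (1 − 0.909)^3 = 0.999
ΔR = 0.999 − 0.909 = 0.090

0.090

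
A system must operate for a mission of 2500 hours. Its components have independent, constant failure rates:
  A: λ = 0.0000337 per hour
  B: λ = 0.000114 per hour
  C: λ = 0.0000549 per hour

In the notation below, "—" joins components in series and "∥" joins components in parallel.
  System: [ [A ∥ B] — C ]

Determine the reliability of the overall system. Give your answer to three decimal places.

R(A) = exp(−0.0000337 × 2500) = 0.91920
R(B) = exp(−0.000114 × 2500) = 0.75201
R(C) = exp(−0.0000549 × 2500) = 0.87175
Parallel (A and B): 1 − (1 − 0.91920)(1 − 0.75201) = 0.97996
Series ([0.97996] and C): 0.97996 × 0.87175 = 0.854

0.854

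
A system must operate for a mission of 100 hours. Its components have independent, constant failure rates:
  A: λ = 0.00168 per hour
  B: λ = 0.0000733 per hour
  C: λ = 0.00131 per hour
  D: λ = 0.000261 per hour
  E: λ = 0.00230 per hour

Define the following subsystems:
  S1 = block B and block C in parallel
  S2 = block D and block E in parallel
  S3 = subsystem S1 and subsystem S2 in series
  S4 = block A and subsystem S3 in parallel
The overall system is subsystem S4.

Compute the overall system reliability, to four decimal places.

0.9990

R(A) = exp(−0.00168 × 100) = 0.845354
R(B) = exp(−0.0000733 × 100) = 0.992697
R(C) = exp(−0.00131 × 100) = 0.877218
R(D) = exp(−0.000261 × 100) = 0.974238
R(E) = exp(−0.00230 × 100) = 0.794534
Parallel (B and C): 1 − (1 − 0.992697)(1 − 0.877218) = 0.999103
Parallel (D and E): 1 − (1 − 0.974238)(1 − 0.794534) = 0.994707
Series ([0.999103] and [0.994707]): 0.999103 × 0.994707 = 0.993815
Parallel (A and [0.993815]): 1 − (1 − 0.845354)(1 − 0.993815) = 0.9990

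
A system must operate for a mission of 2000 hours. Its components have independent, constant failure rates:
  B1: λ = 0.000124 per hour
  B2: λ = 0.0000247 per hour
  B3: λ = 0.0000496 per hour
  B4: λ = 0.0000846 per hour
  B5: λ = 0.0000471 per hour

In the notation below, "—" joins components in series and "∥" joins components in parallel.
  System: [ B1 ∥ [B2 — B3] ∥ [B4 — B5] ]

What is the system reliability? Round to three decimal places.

0.993

R(B1) = exp(−0.000124 × 2000) = 0.78036
R(B2) = exp(−0.0000247 × 2000) = 0.95180
R(B3) = exp(−0.0000496 × 2000) = 0.90556
R(B4) = exp(−0.0000846 × 2000) = 0.84434
R(B5) = exp(−0.0000471 × 2000) = 0.91010
Series (B2 and B3): 0.95180 × 0.90556 = 0.86191
Series (B4 and B5): 0.84434 × 0.91010 = 0.76843
Parallel (B1, [0.86191], and [0.76843]): 1 − (1 − 0.78036)(1 − 0.86191)(1 − 0.76843) = 0.993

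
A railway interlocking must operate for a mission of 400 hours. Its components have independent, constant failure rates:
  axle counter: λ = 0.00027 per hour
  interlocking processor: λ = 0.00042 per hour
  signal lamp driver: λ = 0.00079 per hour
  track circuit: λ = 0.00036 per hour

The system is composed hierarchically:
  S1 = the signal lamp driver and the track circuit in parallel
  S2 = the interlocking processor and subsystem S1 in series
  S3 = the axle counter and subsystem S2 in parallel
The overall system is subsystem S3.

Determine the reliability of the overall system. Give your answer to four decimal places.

R(axle counter) = exp(−0.00027 × 400) = 0.897628
R(interlocking processor) = exp(−0.00042 × 400) = 0.845354
R(signal lamp driver) = exp(−0.00079 × 400) = 0.729059
R(track circuit) = exp(−0.00036 × 400) = 0.865888
Parallel (signal lamp driver and track circuit): 1 − (1 − 0.729059)(1 − 0.865888) = 0.963664
Series (interlocking processor and [0.963664]): 0.845354 × 0.963664 = 0.814637
Parallel (axle counter and [0.814637]): 1 − (1 − 0.897628)(1 − 0.814637) = 0.9810

0.9810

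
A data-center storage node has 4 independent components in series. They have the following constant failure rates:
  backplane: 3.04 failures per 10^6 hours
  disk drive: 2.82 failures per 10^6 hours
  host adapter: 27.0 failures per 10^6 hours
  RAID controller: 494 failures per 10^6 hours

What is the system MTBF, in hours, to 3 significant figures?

Series of exponential components: λ_sys = Σ λ_i
λ_sys = 0.00000304 + 0.00000282 + 0.0000270 + 0.000494 = 5.2686e-04 /h
MTBF = 1 / λ_sys = 1900 h

1900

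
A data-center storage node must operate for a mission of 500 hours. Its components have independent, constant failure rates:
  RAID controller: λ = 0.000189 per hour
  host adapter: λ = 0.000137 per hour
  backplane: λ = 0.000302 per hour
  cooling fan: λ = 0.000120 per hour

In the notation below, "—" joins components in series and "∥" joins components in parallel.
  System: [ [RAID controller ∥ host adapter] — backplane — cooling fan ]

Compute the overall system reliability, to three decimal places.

R(RAID controller) = exp(−0.000189 × 500) = 0.90983
R(host adapter) = exp(−0.000137 × 500) = 0.93379
R(backplane) = exp(−0.000302 × 500) = 0.85985
R(cooling fan) = exp(−0.000120 × 500) = 0.94176
Parallel (RAID controller and host adapter): 1 − (1 − 0.90983)(1 − 0.93379) = 0.99403
Series ([0.99403], backplane, and cooling fan): 0.99403 × 0.85985 × 0.94176 = 0.805

0.805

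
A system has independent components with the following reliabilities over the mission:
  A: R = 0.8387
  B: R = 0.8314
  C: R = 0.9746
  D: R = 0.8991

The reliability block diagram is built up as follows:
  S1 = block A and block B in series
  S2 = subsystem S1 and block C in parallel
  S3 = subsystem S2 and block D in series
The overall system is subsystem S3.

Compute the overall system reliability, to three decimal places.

Series (A and B): 0.83870 × 0.83140 = 0.69730
Parallel ([0.69730] and C): 1 − (1 − 0.69730)(1 − 0.97460) = 0.99231
Series ([0.99231] and D): 0.99231 × 0.89910 = 0.892

0.892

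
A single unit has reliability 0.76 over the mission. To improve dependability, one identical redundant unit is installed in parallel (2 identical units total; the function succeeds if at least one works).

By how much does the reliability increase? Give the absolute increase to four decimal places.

R_before = 0.76
R_after = 1 − (1 − 0.76)^2 = 0.9424
ΔR = 0.9424 − 0.76 = 0.1824

0.1824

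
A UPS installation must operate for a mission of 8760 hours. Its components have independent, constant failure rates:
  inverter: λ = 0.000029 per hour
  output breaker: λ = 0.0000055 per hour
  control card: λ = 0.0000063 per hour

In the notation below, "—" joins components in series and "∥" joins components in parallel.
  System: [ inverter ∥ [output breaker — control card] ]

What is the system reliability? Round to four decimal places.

0.9780

R(inverter) = exp(−0.000029 × 8760) = 0.775661
R(output breaker) = exp(−0.0000055 × 8760) = 0.952962
R(control card) = exp(−0.0000063 × 8760) = 0.946307
Series (output breaker and control card): 0.952962 × 0.946307 = 0.901795
Parallel (inverter and [0.901795]): 1 − (1 − 0.775661)(1 − 0.901795) = 0.9780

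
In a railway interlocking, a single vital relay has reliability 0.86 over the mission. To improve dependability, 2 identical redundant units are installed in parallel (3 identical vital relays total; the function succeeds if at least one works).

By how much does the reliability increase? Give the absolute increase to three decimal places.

R_before = 0.86
R_after = 1 − (1 − 0.86)^3 = 0.997
ΔR = 0.997 − 0.86 = 0.137

0.137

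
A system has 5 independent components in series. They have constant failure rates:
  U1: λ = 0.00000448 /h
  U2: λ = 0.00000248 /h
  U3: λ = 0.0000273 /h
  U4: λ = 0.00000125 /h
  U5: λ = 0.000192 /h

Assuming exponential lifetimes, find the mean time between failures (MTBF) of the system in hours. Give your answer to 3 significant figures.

4400

Series of exponential components: λ_sys = Σ λ_i
λ_sys = 0.00000448 + 0.00000248 + 0.0000273 + 0.00000125 + 0.000192 = 2.2751e-04 /h
MTBF = 1 / λ_sys = 4400 h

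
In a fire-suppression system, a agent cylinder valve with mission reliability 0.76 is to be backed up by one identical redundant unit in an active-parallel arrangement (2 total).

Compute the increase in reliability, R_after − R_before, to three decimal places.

0.182

R_before = 0.76
R_after = 1 − (1 − 0.76)^2 = 0.942
ΔR = 0.942 − 0.76 = 0.182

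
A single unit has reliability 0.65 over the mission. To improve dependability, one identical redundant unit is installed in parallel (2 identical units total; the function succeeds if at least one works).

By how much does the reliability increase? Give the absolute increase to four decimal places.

0.2275

R_before = 0.65
R_after = 1 − (1 − 0.65)^2 = 0.8775
ΔR = 0.8775 − 0.65 = 0.2275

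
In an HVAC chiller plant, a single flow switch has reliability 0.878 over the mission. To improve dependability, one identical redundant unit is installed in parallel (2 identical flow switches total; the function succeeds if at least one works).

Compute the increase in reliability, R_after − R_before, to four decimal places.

R_before = 0.878
R_after = 1 − (1 − 0.878)^2 = 0.9851
ΔR = 0.9851 − 0.878 = 0.1071

0.1071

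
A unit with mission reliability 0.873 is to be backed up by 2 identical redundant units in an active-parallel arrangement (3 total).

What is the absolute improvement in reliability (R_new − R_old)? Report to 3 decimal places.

0.125

R_before = 0.873
R_after = 1 − (1 − 0.873)^3 = 0.998
ΔR = 0.998 − 0.873 = 0.125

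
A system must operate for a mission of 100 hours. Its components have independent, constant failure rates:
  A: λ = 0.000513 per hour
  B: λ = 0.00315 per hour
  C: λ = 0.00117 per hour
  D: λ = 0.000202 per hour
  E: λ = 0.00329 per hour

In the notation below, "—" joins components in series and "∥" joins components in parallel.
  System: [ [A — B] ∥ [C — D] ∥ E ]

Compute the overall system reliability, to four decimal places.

R(A) = exp(−0.000513 × 100) = 0.949994
R(B) = exp(−0.00315 × 100) = 0.729789
R(C) = exp(−0.00117 × 100) = 0.889585
R(D) = exp(−0.000202 × 100) = 0.980003
R(E) = exp(−0.00329 × 100) = 0.719643
Series (A and B): 0.949994 × 0.729789 = 0.693295
Series (C and D): 0.889585 × 0.980003 = 0.871796
Parallel ([0.693295], [0.871796], and E): 1 − (1 − 0.693295)(1 − 0.871796)(1 − 0.719643) = 0.9890

0.9890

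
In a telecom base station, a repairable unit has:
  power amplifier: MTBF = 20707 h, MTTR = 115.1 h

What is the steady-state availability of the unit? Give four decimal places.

A(power amplifier) = MTBF/(MTBF+MTTR) = 20707/(20707+115.1) = 0.9945

0.9945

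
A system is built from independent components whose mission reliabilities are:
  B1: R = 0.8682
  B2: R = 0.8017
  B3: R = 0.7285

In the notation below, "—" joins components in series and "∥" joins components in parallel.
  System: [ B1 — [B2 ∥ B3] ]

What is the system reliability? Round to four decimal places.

0.8215

Parallel (B2 and B3): 1 − (1 − 0.801700)(1 − 0.728500) = 0.946162
Series (B1 and [0.946162]): 0.868200 × 0.946162 = 0.8215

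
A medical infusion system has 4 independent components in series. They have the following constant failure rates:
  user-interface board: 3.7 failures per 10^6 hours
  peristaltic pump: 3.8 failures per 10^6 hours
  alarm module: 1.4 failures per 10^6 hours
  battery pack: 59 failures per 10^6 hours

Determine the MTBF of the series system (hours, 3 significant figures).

Series of exponential components: λ_sys = Σ λ_i
λ_sys = 0.0000037 + 0.0000038 + 0.0000014 + 0.000059 = 6.7900e-05 /h
MTBF = 1 / λ_sys = 14700 h

14700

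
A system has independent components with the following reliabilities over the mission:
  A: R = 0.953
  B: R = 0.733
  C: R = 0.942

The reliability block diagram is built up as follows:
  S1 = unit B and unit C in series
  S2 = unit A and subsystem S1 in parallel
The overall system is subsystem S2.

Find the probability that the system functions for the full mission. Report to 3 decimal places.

Series (B and C): 0.73300 × 0.94200 = 0.69049
Parallel (A and [0.69049]): 1 − (1 − 0.95300)(1 − 0.69049) = 0.985

0.985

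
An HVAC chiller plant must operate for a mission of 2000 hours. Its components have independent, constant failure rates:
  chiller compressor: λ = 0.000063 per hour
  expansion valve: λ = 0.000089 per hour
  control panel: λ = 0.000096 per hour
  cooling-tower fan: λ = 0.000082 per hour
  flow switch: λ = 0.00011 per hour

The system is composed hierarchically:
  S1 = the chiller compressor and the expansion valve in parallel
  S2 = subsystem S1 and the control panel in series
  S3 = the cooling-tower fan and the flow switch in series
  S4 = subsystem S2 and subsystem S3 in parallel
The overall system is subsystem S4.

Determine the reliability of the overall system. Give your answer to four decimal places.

R(chiller compressor) = exp(−0.000063 × 2000) = 0.881615
R(expansion valve) = exp(−0.000089 × 2000) = 0.836942
R(control panel) = exp(−0.000096 × 2000) = 0.825307
R(cooling-tower fan) = exp(−0.000082 × 2000) = 0.848742
R(flow switch) = exp(−0.00011 × 2000) = 0.802519
Parallel (chiller compressor and expansion valve): 1 − (1 − 0.881615)(1 − 0.836942) = 0.980696
Series ([0.980696] and control panel): 0.980696 × 0.825307 = 0.809375
Series (cooling-tower fan and flow switch): 0.848742 × 0.802519 = 0.681132
Parallel ([0.809375] and [0.681132]): 1 − (1 − 0.809375)(1 − 0.681132) = 0.9392

0.9392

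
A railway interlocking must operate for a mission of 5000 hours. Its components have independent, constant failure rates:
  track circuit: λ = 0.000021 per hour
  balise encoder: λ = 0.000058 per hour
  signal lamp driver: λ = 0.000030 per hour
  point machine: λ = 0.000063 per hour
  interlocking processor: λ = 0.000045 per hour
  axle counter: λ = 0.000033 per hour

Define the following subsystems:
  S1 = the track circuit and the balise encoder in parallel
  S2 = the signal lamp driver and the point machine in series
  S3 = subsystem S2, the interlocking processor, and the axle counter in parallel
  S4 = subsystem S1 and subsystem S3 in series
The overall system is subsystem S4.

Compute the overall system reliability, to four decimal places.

0.9638

R(track circuit) = exp(−0.000021 × 5000) = 0.900325
R(balise encoder) = exp(−0.000058 × 5000) = 0.748264
R(signal lamp driver) = exp(−0.000030 × 5000) = 0.860708
R(point machine) = exp(−0.000063 × 5000) = 0.729789
R(interlocking processor) = exp(−0.000045 × 5000) = 0.798516
R(axle counter) = exp(−0.000033 × 5000) = 0.847894
Parallel (track circuit and balise encoder): 1 − (1 − 0.900325)(1 − 0.748264) = 0.974908
Series (signal lamp driver and point machine): 0.860708 × 0.729789 = 0.628135
Parallel ([0.628135], interlocking processor, and axle counter): 1 − (1 − 0.628135)(1 − 0.798516)(1 − 0.847894) = 0.988603
Series ([0.974908] and [0.988603]): 0.974908 × 0.988603 = 0.9638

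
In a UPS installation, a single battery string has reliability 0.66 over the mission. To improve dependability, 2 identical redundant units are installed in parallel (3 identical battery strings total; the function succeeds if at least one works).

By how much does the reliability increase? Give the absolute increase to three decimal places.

0.301

R_before = 0.66
R_after = 1 − (1 − 0.66)^3 = 0.961
ΔR = 0.961 − 0.66 = 0.301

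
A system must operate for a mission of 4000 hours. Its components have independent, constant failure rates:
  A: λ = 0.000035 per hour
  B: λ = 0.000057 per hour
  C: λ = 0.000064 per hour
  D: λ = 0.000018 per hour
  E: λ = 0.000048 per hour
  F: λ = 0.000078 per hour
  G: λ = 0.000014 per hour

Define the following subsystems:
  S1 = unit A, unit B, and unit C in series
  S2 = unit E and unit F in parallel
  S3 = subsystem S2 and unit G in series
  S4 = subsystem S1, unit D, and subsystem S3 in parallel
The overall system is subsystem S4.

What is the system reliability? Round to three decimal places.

R(A) = exp(−0.000035 × 4000) = 0.86936
R(B) = exp(−0.000057 × 4000) = 0.79612
R(C) = exp(−0.000064 × 4000) = 0.77414
R(D) = exp(−0.000018 × 4000) = 0.93053
R(E) = exp(−0.000048 × 4000) = 0.82531
R(F) = exp(−0.000078 × 4000) = 0.73198
R(G) = exp(−0.000014 × 4000) = 0.94554
Series (A, B, and C): 0.86936 × 0.79612 × 0.77414 = 0.53579
Parallel (E and F): 1 − (1 − 0.82531)(1 − 0.73198) = 0.95318
Series ([0.95318] and G): 0.95318 × 0.94554 = 0.90127
Parallel ([0.53579], D, and [0.90127]): 1 − (1 − 0.53579)(1 − 0.93053)(1 − 0.90127) = 0.997

0.997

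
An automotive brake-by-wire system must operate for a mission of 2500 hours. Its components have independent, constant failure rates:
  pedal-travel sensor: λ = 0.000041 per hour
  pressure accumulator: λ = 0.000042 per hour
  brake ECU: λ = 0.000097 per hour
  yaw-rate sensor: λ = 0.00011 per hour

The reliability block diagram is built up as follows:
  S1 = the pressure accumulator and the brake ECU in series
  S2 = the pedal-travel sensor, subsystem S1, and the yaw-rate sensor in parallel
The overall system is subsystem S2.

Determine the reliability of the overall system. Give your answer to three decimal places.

R(pedal-travel sensor) = exp(−0.000041 × 2500) = 0.90258
R(pressure accumulator) = exp(−0.000042 × 2500) = 0.90032
R(brake ECU) = exp(−0.000097 × 2500) = 0.78466
R(yaw-rate sensor) = exp(−0.00011 × 2500) = 0.75957
Series (pressure accumulator and brake ECU): 0.90032 × 0.78466 = 0.70645
Parallel (pedal-travel sensor, [0.70645], and yaw-rate sensor): 1 − (1 − 0.90258)(1 − 0.70645)(1 − 0.75957) = 0.993

0.993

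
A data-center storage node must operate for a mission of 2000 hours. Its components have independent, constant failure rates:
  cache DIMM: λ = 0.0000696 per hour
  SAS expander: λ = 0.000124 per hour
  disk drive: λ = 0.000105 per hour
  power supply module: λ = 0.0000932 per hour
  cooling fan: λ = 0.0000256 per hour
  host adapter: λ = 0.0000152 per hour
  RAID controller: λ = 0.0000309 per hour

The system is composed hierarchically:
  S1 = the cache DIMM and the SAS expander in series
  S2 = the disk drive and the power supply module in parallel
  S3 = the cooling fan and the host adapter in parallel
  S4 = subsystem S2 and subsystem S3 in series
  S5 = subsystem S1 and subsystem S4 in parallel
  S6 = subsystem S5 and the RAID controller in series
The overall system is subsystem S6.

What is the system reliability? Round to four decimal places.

0.9299

R(cache DIMM) = exp(−0.0000696 × 2000) = 0.870054
R(SAS expander) = exp(−0.000124 × 2000) = 0.780360
R(disk drive) = exp(−0.000105 × 2000) = 0.810584
R(power supply module) = exp(−0.0000932 × 2000) = 0.829942
R(cooling fan) = exp(−0.0000256 × 2000) = 0.950089
R(host adapter) = exp(−0.0000152 × 2000) = 0.970057
R(RAID controller) = exp(−0.0000309 × 2000) = 0.940071
Series (cache DIMM and SAS expander): 0.870054 × 0.780360 = 0.678955
Parallel (disk drive and power supply module): 1 − (1 − 0.810584)(1 − 0.829942) = 0.967788
Parallel (cooling fan and host adapter): 1 − (1 − 0.950089)(1 − 0.970057) = 0.998506
Series ([0.967788] and [0.998506]): 0.967788 × 0.998506 = 0.966342
Parallel ([0.678955] and [0.966342]): 1 − (1 − 0.678955)(1 − 0.966342) = 0.989194
Series ([0.989194] and RAID controller): 0.989194 × 0.940071 = 0.9299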